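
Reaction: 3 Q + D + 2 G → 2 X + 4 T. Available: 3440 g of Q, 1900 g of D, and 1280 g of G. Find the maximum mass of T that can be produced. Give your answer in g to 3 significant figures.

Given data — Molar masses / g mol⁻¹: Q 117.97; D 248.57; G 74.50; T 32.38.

990 g

n(Q) = 3440 / 117.97 = 29.16 mol
n(D) = 1900 / 248.57 = 7.644 mol
n(G) = 1280 / 74.50 = 17.18 mol
n/ν for Q = 29.16/3 = 9.720
n/ν for D = 7.644/1 = 7.644
n/ν for G = 17.18/2 = 8.590
Smallest n/ν is D → limiting reagent.
n(T) = (4/1) × 7.644 = 30.58 mol
mass = 30.58 × 32.38 = 990.2 g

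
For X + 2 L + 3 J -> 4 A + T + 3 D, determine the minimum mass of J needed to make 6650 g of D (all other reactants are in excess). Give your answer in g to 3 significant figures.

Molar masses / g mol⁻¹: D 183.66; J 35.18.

1270 g

n(D) = 6650 / 183.66 = 36.21 mol
n(J) = (3/3) × 36.21 = 36.21 mol
mass = 36.21 × 35.18 = 1274 g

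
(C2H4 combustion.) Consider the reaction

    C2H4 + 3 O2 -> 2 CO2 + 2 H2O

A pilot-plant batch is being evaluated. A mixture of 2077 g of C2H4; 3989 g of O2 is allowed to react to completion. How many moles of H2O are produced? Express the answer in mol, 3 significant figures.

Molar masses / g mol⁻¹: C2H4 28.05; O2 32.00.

83.1 mol

n(C2H4) = 2077 / 28.05 = 74.05 mol
n(O2) = 3989 / 32.00 = 124.7 mol
n/ν → C2H4: 74.05, O2: 41.57; O2 is limiting.
n(H2O) = (2/3) × 124.7 = 83.13 mol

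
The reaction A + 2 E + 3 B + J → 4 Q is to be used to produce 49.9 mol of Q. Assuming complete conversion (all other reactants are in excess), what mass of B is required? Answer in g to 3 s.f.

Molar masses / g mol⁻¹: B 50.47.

1890 g

n(Q) = 49.90 mol
n(B) = (3/4) × 49.90 = 37.43 mol
mass = 37.43 × 50.47 = 1889 g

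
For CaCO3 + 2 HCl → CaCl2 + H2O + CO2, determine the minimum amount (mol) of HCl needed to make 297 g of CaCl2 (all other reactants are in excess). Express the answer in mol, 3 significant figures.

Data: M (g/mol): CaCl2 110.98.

n(CaCl2) = 297 / 110.98 = 2.676 mol
n(HCl) = (2/1) × 2.676 = 5.352 mol

5.35 mol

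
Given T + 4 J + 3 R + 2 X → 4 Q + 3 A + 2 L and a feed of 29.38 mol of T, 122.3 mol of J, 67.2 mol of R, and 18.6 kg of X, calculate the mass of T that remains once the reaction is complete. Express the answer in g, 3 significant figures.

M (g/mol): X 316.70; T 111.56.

n(T) = 29.38 mol
n(J) = 122.3 mol
n(R) = 67.20 mol
n(X) = 18.60×1000 / 316.70 = 58.73 mol
n/ν → T: 29.38, J: 30.58, R: 22.40, X: 29.37; R is limiting.
T consumed = (1/3) × 67.20 = 22.40 mol
T remaining = 29.38 − 22.40 = 6.980 mol
mass = 6.980 × 111.56 = 778.7 g

779 g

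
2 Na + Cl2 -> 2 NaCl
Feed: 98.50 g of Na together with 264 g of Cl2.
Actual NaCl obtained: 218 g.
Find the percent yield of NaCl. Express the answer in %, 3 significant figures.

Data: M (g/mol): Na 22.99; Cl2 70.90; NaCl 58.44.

n(Na) = 98.50 / 22.99 = 4.284 mol
n(Cl2) = 264.0 / 70.90 = 3.724 mol
n/ν for Na = 4.284/2 = 2.142
n/ν for Cl2 = 3.724/1 = 3.724
Smallest n/ν is Na → limiting reagent.
theoretical n(NaCl) = (2/2) × 4.284 = 4.284 mol → 250.4 g
% yield = 218 / 250.4 × 100 = 87.06 %

87.1 %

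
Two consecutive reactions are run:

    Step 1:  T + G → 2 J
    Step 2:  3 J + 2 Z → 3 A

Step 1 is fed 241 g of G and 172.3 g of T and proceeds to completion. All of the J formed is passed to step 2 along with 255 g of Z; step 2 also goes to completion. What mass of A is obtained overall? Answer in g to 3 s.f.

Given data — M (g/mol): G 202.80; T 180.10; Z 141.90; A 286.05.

547 g

Step 1:
n(G) = 241.0 / 202.80 = 1.188 mol
n(T) = 172.3 / 180.10 = 0.9567 mol
n/ν for G = 1.188/1 = 1.188
n/ν for T = 0.9567/1 = 0.9567
Smallest n/ν is T → limiting reagent.
n(J) produced = (2/1) × 0.9567 = 1.913 mol
Step 2:
n(J) available = 1.913 mol
n(Z) = 255.0 / 141.90 = 1.797 mol
n/ν for J = 1.913/3 = 0.6377
n/ν for Z = 1.797/2 = 0.8985
Smallest n/ν is J → limiting reagent.
n(A) = (3/3) × 1.913 = 1.913 mol
mass = 1.913 × 286.05 = 547.2 g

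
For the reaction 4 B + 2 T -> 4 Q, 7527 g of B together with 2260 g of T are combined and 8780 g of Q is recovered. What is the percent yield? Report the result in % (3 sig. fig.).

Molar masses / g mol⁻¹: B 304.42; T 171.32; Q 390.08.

n(B) = 7527 / 304.42 = 24.73 mol
n(T) = 2260 / 171.32 = 13.19 mol
n/ν → B: 6.183, T: 6.595; B is limiting.
theoretical n(Q) = (4/4) × 24.73 = 24.73 mol → 9647 g
% yield = 8780 / 9647 × 100 = 91.01 %

91.0 %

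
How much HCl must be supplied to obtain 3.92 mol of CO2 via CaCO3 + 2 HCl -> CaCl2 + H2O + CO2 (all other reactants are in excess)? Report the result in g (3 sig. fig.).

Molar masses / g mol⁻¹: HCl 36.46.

n(CO2) = 3.920 mol
n(HCl) = (2/1) × 3.920 = 7.840 mol
mass = 7.840 × 36.46 = 285.8 g

286 g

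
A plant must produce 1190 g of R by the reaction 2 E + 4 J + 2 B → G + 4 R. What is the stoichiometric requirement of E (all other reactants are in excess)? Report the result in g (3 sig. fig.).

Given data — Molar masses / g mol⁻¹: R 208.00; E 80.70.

231 g

n(R) = 1190 / 208.00 = 5.721 mol
n(E) = (2/4) × 5.721 = 2.861 mol
mass = 2.861 × 80.70 = 230.9 g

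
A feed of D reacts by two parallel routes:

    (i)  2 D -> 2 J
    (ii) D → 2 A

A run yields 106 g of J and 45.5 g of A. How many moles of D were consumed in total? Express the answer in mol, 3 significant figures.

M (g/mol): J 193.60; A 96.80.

0.783 mol

n(J) = 106 / 193.60 = 0.5475 mol
n(A) = 45.5 / 96.80 = 0.4700 mol
n(D) via (i) = (2/2)×0.5475 = 0.5475 mol
n(D) via (ii) = (1/2)×0.4700 = 0.2350 mol
total n(D) = 0.5475 + 0.2350 = 0.7825 mol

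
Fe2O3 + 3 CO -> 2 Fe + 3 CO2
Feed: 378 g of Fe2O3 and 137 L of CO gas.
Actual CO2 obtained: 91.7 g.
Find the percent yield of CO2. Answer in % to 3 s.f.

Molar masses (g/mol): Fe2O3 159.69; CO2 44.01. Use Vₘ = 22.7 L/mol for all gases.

n(Fe2O3) = 378.0 / 159.69 = 2.367 mol
n(CO) = 137.0 / 22.7 = 6.035 mol
n/ν for Fe2O3 = 2.367/1 = 2.367
n/ν for CO = 6.035/3 = 2.012
Smallest n/ν is CO → limiting reagent.
theoretical n(CO2) = (3/3) × 6.035 = 6.035 mol → 265.6 g
% yield = 91.7 / 265.6 × 100 = 34.53 %

34.5 %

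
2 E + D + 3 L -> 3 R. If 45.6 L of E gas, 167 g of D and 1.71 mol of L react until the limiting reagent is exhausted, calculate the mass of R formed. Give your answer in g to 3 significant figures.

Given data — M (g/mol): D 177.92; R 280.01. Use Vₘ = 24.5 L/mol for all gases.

479 g

n(E) = 45.60 / 24.5 = 1.861 mol
n(D) = 167.0 / 177.92 = 0.9386 mol
n(L) = 1.710 mol
n/ν → E: 0.9305, D: 0.9386, L: 0.5700; L is limiting.
n(R) = (3/3) × 1.710 = 1.710 mol
mass = 1.710 × 280.01 = 478.8 g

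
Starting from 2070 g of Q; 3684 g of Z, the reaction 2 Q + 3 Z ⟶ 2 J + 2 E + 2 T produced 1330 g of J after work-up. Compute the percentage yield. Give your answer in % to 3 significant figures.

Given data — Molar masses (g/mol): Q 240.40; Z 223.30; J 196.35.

n(Q) = 2070 / 240.40 = 8.611 mol
n(Z) = 3684 / 223.30 = 16.50 mol
n/ν for Q = 8.611/2 = 4.306
n/ν for Z = 16.50/3 = 5.500
Smallest n/ν is Q → limiting reagent.
theoretical n(J) = (2/2) × 8.611 = 8.611 mol → 1691 g
% yield = 1330 / 1691 × 100 = 78.65 %

78.7 %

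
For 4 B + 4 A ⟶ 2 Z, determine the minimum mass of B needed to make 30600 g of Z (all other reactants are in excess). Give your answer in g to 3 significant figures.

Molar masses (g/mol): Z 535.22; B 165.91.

n(Z) = 30600 / 535.22 = 57.17 mol
n(B) = (4/2) × 57.17 = 114.3 mol
mass = 114.3 × 165.91 = 18960 g

19000 g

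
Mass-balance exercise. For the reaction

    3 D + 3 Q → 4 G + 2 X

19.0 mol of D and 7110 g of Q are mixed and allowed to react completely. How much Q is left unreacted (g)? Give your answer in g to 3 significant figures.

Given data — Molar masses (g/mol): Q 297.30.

n(D) = 19.00 mol
n(Q) = 7110 / 297.30 = 23.92 mol
n/ν for D = 19.00/3 = 6.333
n/ν for Q = 23.92/3 = 7.973
Smallest n/ν is D → limiting reagent.
Q consumed = (3/3) × 19.00 = 19.00 mol
Q remaining = 23.92 − 19.00 = 4.920 mol
mass = 4.920 × 297.30 = 1463 g

1460 g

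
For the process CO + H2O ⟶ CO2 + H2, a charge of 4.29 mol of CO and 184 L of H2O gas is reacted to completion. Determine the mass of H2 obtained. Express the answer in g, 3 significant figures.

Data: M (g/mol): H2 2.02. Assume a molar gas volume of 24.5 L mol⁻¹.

n(CO) = 4.290 mol
n(H2O) = 184.0 / 24.5 = 7.510 mol
n/ν → CO: 4.290, H2O: 7.510; CO is limiting.
n(H2) = (1/1) × 4.290 = 4.290 mol
mass = 4.290 × 2.02 = 8.666 g

8.67 g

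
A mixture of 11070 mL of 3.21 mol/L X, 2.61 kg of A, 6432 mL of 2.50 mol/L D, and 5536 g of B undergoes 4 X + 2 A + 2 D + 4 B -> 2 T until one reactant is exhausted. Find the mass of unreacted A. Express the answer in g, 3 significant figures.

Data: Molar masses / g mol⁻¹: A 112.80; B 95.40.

796 g

n(X) = 3.21 × 11070/1000 = 35.53 mol
n(A) = 2.610×1000 / 112.80 = 23.14 mol
n(D) = 2.50 × 6432/1000 = 16.08 mol
n(B) = 5536 / 95.40 = 58.03 mol
n/ν for X = 35.53/4 = 8.883
n/ν for A = 23.14/2 = 11.57
n/ν for D = 16.08/2 = 8.040
n/ν for B = 58.03/4 = 14.51
Smallest n/ν is D → limiting reagent.
A consumed = (2/2) × 16.08 = 16.08 mol
A remaining = 23.14 − 16.08 = 7.060 mol
mass = 7.060 × 112.80 = 796.4 g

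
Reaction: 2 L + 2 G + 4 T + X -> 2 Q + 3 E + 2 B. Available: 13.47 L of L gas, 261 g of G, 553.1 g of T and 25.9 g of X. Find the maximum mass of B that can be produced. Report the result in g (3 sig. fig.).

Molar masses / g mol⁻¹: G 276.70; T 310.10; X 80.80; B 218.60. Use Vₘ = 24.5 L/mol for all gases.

120 g

n(L) = 13.47 / 24.5 = 0.5498 mol
n(G) = 261.0 / 276.70 = 0.9433 mol
n(T) = 553.1 / 310.10 = 1.784 mol
n(X) = 25.90 / 80.80 = 0.3205 mol
n/ν for L = 0.5498/2 = 0.2749
n/ν for G = 0.9433/2 = 0.4717
n/ν for T = 1.784/4 = 0.4460
n/ν for X = 0.3205/1 = 0.3205
Smallest n/ν is L → limiting reagent.
n(B) = (2/2) × 0.5498 = 0.5498 mol
mass = 0.5498 × 218.60 = 120.2 g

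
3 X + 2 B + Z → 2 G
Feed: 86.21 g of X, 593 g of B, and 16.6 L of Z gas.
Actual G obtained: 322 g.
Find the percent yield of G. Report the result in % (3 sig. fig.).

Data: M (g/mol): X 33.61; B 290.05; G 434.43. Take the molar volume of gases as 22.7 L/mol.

n(X) = 86.21 / 33.61 = 2.565 mol
n(B) = 593.0 / 290.05 = 2.044 mol
n(Z) = 16.60 / 22.7 = 0.7313 mol
n/ν → X: 0.8550, B: 1.022, Z: 0.7313; Z is limiting.
theoretical n(G) = (2/1) × 0.7313 = 1.463 mol → 635.6 g
% yield = 322 / 635.6 × 100 = 50.66 %

50.7 %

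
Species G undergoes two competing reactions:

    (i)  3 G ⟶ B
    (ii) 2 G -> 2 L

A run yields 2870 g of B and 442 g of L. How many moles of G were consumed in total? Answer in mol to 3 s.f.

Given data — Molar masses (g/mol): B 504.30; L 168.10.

19.7 mol

n(B) = 2870 / 504.30 = 5.691 mol
n(L) = 442 / 168.10 = 2.629 mol
n(G) via (i) = (3/1)×5.691 = 17.07 mol
n(G) via (ii) = (2/2)×2.629 = 2.629 mol
total n(G) = 17.07 + 2.629 = 19.70 mol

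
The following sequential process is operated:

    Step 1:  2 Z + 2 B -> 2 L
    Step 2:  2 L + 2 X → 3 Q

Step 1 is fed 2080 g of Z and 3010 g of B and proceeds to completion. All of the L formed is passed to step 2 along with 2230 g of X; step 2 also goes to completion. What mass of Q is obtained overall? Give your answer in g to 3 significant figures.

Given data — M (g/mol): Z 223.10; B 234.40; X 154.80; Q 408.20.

5710 g

Step 1:
n(Z) = 2080 / 223.10 = 9.323 mol
n(B) = 3010 / 234.40 = 12.84 mol
n/ν → Z: 4.662, B: 6.420; Z is limiting.
n(L) produced = (2/2) × 9.323 = 9.323 mol
Step 2:
n(L) available = 9.323 mol
n(X) = 2230 / 154.80 = 14.41 mol
n/ν → L: 4.662, X: 7.205; L is limiting.
n(Q) = (3/2) × 9.323 = 13.98 mol
mass = 13.98 × 408.20 = 5707 g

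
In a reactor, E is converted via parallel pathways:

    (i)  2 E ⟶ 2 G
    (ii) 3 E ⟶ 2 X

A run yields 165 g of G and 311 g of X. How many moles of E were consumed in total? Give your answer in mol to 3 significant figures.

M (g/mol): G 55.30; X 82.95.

8.61 mol

n(G) = 165 / 55.30 = 2.984 mol
n(X) = 311 / 82.95 = 3.749 mol
n(E) via (i) = (2/2)×2.984 = 2.984 mol
n(E) via (ii) = (3/2)×3.749 = 5.624 mol
total n(E) = 2.984 + 5.624 = 8.608 mol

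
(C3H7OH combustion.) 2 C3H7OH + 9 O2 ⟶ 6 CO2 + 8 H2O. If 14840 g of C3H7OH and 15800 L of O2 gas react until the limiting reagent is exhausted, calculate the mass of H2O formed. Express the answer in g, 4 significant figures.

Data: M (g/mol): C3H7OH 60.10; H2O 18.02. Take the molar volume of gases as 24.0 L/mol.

n(C3H7OH) = 14840 / 60.10 = 246.9 mol
n(O2) = 15800 / 24.0 = 658.3 mol
n/ν → C3H7OH: 123.5, O2: 73.14; O2 is limiting.
n(H2O) = (8/9) × 658.3 = 585.2 mol
mass = 585.2 × 18.02 = 10550 g

10550 g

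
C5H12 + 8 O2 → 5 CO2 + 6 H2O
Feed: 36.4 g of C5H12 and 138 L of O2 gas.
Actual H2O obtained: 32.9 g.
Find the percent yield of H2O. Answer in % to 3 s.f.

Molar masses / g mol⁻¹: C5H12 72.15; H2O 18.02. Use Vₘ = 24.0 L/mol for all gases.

60.3 %

n(C5H12) = 36.40 / 72.15 = 0.5045 mol
n(O2) = 138.0 / 24.0 = 5.750 mol
n/ν → C5H12: 0.5045, O2: 0.7188; C5H12 is limiting.
theoretical n(H2O) = (6/1) × 0.5045 = 3.027 mol → 54.55 g
% yield = 32.9 / 54.55 × 100 = 60.31 %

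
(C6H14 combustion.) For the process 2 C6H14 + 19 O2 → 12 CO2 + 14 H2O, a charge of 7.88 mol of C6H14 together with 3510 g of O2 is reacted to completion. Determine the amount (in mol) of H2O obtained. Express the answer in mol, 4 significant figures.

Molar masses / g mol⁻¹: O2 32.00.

55.16 mol

n(C6H14) = 7.880 mol
n(O2) = 3510 / 32.00 = 109.7 mol
n/ν → C6H14: 3.940, O2: 5.774; C6H14 is limiting.
n(H2O) = (14/2) × 7.880 = 55.16 mol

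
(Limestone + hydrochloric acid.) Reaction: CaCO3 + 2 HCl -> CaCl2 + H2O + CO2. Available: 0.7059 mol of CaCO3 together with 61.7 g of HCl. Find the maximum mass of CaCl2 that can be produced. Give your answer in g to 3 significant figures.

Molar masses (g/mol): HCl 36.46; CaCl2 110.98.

78.3 g

n(CaCO3) = 0.7059 mol
n(HCl) = 61.70 / 36.46 = 1.692 mol
n/ν for CaCO3 = 0.7059/1 = 0.7059
n/ν for HCl = 1.692/2 = 0.8460
Smallest n/ν is CaCO3 → limiting reagent.
n(CaCl2) = (1/1) × 0.7059 = 0.7059 mol
mass = 0.7059 × 110.98 = 78.34 g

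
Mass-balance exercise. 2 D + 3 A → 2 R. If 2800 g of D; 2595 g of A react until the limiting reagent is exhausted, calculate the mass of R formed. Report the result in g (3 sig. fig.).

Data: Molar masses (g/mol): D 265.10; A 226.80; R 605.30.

n(D) = 2800 / 265.10 = 10.56 mol
n(A) = 2595 / 226.80 = 11.44 mol
n/ν for D = 10.56/2 = 5.280
n/ν for A = 11.44/3 = 3.813
Smallest n/ν is A → limiting reagent.
n(R) = (2/3) × 11.44 = 7.627 mol
mass = 7.627 × 605.30 = 4617 g

4620 g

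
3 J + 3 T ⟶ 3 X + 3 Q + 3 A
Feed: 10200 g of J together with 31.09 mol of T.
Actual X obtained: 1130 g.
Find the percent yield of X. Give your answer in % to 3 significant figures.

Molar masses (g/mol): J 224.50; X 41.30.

n(J) = 10200 / 224.50 = 45.43 mol
n(T) = 31.09 mol
n/ν for J = 45.43/3 = 15.14
n/ν for T = 31.09/3 = 10.36
Smallest n/ν is T → limiting reagent.
theoretical n(X) = (3/3) × 31.09 = 31.09 mol → 1284 g
% yield = 1130 / 1284 × 100 = 88.01 %

88.0 %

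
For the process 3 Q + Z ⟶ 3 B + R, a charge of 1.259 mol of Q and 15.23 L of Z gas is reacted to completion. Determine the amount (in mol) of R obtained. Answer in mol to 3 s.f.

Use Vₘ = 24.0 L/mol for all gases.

0.420 mol

n(Q) = 1.259 mol
n(Z) = 15.23 / 24.0 = 0.6346 mol
n/ν → Q: 0.4197, Z: 0.6346; Q is limiting.
n(R) = (1/3) × 1.259 = 0.4197 mol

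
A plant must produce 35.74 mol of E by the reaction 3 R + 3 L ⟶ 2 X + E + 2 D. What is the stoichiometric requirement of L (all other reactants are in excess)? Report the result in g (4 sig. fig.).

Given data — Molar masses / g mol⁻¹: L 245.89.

26360 g

n(E) = 35.74 mol
n(L) = (3/1) × 35.74 = 107.2 mol
mass = 107.2 × 245.89 = 26360 g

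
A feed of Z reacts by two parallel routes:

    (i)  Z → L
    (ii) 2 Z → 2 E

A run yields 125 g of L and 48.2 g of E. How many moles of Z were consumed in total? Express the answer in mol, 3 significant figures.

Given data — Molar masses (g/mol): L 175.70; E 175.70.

n(L) = 125 / 175.70 = 0.7114 mol
n(E) = 48.2 / 175.70 = 0.2743 mol
n(Z) via (i) = (1/1)×0.7114 = 0.7114 mol
n(Z) via (ii) = (2/2)×0.2743 = 0.2743 mol
total n(Z) = 0.7114 + 0.2743 = 0.9857 mol

0.986 mol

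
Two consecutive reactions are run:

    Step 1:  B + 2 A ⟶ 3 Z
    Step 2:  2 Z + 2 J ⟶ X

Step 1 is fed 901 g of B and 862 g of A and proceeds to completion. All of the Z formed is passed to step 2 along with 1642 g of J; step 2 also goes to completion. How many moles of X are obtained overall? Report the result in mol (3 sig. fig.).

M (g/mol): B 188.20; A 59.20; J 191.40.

4.29 mol

Step 1:
n(B) = 901.0 / 188.20 = 4.787 mol
n(A) = 862.0 / 59.20 = 14.56 mol
n/ν → B: 4.787, A: 7.280; B is limiting.
n(Z) produced = (3/1) × 4.787 = 14.36 mol
Step 2:
n(Z) available = 14.36 mol
n(J) = 1642 / 191.40 = 8.579 mol
n/ν → Z: 7.180, J: 4.290; J is limiting.
n(X) = (1/2) × 8.579 = 4.290 mol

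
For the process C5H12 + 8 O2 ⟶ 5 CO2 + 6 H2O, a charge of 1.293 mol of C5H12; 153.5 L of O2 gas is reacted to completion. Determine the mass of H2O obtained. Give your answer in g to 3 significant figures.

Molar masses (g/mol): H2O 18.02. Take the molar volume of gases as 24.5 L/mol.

84.7 g

n(C5H12) = 1.293 mol
n(O2) = 153.5 / 24.5 = 6.265 mol
n/ν for C5H12 = 1.293/1 = 1.293
n/ν for O2 = 6.265/8 = 0.7831
Smallest n/ν is O2 → limiting reagent.
n(H2O) = (6/8) × 6.265 = 4.699 mol
mass = 4.699 × 18.02 = 84.68 g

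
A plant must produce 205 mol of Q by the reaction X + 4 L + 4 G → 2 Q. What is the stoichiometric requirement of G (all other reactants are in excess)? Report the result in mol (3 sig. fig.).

410 mol

n(Q) = 205.0 mol
n(G) = (4/2) × 205.0 = 410.0 mol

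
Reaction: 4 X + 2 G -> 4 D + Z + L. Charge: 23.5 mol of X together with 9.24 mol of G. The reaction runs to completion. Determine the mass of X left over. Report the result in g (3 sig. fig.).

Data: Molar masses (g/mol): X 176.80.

n(X) = 23.50 mol
n(G) = 9.240 mol
n/ν → X: 5.875, G: 4.620; G is limiting.
X consumed = (4/2) × 9.240 = 18.48 mol
X remaining = 23.50 − 18.48 = 5.020 mol
mass = 5.020 × 176.80 = 887.5 g

888 g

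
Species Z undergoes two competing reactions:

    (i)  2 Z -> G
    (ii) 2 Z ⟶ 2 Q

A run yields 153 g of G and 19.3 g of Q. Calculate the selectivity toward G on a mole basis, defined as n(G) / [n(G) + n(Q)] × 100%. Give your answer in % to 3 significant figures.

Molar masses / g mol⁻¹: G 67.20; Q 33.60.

79.9 %

n(G) = 153 / 67.20 = 2.277 mol
n(Q) = 19.3 / 33.60 = 0.5744 mol
selectivity = 2.277/(2.277+0.5744) × 100 = 79.86 %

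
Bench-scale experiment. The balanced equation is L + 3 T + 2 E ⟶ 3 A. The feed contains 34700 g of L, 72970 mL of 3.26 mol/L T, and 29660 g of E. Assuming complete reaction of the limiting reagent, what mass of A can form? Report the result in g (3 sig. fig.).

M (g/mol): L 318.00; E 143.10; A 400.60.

95300 g

n(L) = 34700 / 318.00 = 109.1 mol
n(T) = 3.26 × 72970/1000 = 237.9 mol
n(E) = 29660 / 143.10 = 207.3 mol
n/ν for L = 109.1/1 = 109.1
n/ν for T = 237.9/3 = 79.30
n/ν for E = 207.3/2 = 103.7
Smallest n/ν is T → limiting reagent.
n(A) = (3/3) × 237.9 = 237.9 mol
mass = 237.9 × 400.60 = 95300 g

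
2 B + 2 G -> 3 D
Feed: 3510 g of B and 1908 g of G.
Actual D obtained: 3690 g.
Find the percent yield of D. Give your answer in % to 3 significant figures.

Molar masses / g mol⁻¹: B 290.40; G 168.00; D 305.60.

70.9 %

n(B) = 3510 / 290.40 = 12.09 mol
n(G) = 1908 / 168.00 = 11.36 mol
n/ν for B = 12.09/2 = 6.045
n/ν for G = 11.36/2 = 5.680
Smallest n/ν is G → limiting reagent.
theoretical n(D) = (3/2) × 11.36 = 17.04 mol → 5207 g
% yield = 3690 / 5207 × 100 = 70.87 %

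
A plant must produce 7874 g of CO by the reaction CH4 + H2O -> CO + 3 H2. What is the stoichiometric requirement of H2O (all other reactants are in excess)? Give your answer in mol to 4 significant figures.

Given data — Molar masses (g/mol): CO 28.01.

n(CO) = 7874 / 28.01 = 281.1 mol
n(H2O) = (1/1) × 281.1 = 281.1 mol

281.1 mol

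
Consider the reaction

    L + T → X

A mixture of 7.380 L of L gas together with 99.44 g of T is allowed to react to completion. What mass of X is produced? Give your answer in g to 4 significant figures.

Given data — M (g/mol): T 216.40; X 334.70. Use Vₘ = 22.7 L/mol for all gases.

n(L) = 7.380 / 22.7 = 0.3251 mol
n(T) = 99.44 / 216.40 = 0.4595 mol
n/ν for L = 0.3251/1 = 0.3251
n/ν for T = 0.4595/1 = 0.4595
Smallest n/ν is L → limiting reagent.
n(X) = (1/1) × 0.3251 = 0.3251 mol
mass = 0.3251 × 334.70 = 108.8 g

108.8 g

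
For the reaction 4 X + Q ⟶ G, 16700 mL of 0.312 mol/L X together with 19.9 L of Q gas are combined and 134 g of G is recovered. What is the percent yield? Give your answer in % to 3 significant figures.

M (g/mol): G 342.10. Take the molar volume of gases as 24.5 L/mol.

48.2 %

n(X) = 0.312 × 16700/1000 = 5.210 mol
n(Q) = 19.90 / 24.5 = 0.8122 mol
n/ν → X: 1.303, Q: 0.8122; Q is limiting.
theoretical n(G) = (1/1) × 0.8122 = 0.8122 mol → 277.9 g
% yield = 134 / 277.9 × 100 = 48.22 %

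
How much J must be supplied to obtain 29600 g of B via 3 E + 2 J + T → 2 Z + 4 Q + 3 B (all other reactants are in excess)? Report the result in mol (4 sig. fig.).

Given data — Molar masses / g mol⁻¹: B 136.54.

n(B) = 29600 / 136.54 = 216.8 mol
n(J) = (2/3) × 216.8 = 144.5 mol

144.5 mol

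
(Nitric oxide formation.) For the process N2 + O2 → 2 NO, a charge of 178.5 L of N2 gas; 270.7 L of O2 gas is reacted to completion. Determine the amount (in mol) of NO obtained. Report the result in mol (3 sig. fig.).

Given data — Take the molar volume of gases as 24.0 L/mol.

n(N2) = 178.5 / 24.0 = 7.438 mol
n(O2) = 270.7 / 24.0 = 11.28 mol
n/ν → N2: 7.438, O2: 11.28; N2 is limiting.
n(NO) = (2/1) × 7.438 = 14.88 mol

14.9 mol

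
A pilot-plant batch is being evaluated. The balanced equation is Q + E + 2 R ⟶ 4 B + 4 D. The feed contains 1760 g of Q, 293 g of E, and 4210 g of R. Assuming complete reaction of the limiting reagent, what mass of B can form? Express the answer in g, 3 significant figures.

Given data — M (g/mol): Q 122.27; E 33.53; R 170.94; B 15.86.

554 g

n(Q) = 1760 / 122.27 = 14.39 mol
n(E) = 293.0 / 33.53 = 8.738 mol
n(R) = 4210 / 170.94 = 24.63 mol
n/ν for Q = 14.39/1 = 14.39
n/ν for E = 8.738/1 = 8.738
n/ν for R = 24.63/2 = 12.32
Smallest n/ν is E → limiting reagent.
n(B) = (4/1) × 8.738 = 34.95 mol
mass = 34.95 × 15.86 = 554.3 g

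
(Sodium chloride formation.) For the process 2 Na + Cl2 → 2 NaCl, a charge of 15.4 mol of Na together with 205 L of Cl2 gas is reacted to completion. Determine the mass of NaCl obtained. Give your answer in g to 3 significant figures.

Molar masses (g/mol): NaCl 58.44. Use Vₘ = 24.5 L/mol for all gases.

900 g

n(Na) = 15.40 mol
n(Cl2) = 205.0 / 24.5 = 8.367 mol
n/ν → Na: 7.700, Cl2: 8.367; Na is limiting.
n(NaCl) = (2/2) × 15.40 = 15.40 mol
mass = 15.40 × 58.44 = 900.0 g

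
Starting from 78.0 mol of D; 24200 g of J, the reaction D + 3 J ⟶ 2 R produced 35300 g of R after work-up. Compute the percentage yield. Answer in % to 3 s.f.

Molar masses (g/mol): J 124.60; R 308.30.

n(D) = 78.00 mol
n(J) = 24200 / 124.60 = 194.2 mol
n/ν for D = 78.00/1 = 78.00
n/ν for J = 194.2/3 = 64.73
Smallest n/ν is J → limiting reagent.
theoretical n(R) = (2/3) × 194.2 = 129.5 mol → 39920 g
% yield = 35300 / 39920 × 100 = 88.43 %

88.4 %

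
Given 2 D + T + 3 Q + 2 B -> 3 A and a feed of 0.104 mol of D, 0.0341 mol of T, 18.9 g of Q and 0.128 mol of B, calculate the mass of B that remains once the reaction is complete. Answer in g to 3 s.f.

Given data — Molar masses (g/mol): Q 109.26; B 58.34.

n(D) = 0.1040 mol
n(T) = 0.03410 mol
n(Q) = 18.90 / 109.26 = 0.1730 mol
n(B) = 0.1280 mol
n/ν → D: 0.05200, T: 0.03410, Q: 0.05767, B: 0.06400; T is limiting.
B consumed = (2/1) × 0.03410 = 0.06820 mol
B remaining = 0.1280 − 0.06820 = 0.05980 mol
mass = 0.05980 × 58.34 = 3.489 g

3.49 g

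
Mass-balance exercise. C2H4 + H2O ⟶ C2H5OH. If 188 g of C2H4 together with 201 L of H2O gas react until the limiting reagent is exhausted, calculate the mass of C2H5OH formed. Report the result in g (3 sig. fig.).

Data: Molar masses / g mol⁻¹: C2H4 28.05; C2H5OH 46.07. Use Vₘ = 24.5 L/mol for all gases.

n(C2H4) = 188.0 / 28.05 = 6.702 mol
n(H2O) = 201.0 / 24.5 = 8.204 mol
n/ν → C2H4: 6.702, H2O: 8.204; C2H4 is limiting.
n(C2H5OH) = (1/1) × 6.702 = 6.702 mol
mass = 6.702 × 46.07 = 308.8 g

309 g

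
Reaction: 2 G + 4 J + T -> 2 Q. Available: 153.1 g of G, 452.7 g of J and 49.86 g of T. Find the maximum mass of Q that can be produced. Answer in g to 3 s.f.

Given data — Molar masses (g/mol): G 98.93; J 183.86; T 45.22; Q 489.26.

n(G) = 153.1 / 98.93 = 1.548 mol
n(J) = 452.7 / 183.86 = 2.462 mol
n(T) = 49.86 / 45.22 = 1.103 mol
n/ν for G = 1.548/2 = 0.7740
n/ν for J = 2.462/4 = 0.6155
n/ν for T = 1.103/1 = 1.103
Smallest n/ν is J → limiting reagent.
n(Q) = (2/4) × 2.462 = 1.231 mol
mass = 1.231 × 489.26 = 602.3 g

602 g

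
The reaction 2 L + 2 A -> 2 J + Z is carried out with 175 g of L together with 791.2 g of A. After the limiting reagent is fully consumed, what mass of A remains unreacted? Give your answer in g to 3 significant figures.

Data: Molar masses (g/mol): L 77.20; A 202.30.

333 g

n(L) = 175.0 / 77.20 = 2.267 mol
n(A) = 791.2 / 202.30 = 3.911 mol
n/ν for L = 2.267/2 = 1.134
n/ν for A = 3.911/2 = 1.956
Smallest n/ν is L → limiting reagent.
A consumed = (2/2) × 2.267 = 2.267 mol
A remaining = 3.911 − 2.267 = 1.644 mol
mass = 1.644 × 202.30 = 332.6 g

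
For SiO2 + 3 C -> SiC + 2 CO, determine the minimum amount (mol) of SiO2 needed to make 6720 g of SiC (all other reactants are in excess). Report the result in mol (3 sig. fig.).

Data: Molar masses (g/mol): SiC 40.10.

168 mol

n(SiC) = 6720 / 40.10 = 167.6 mol
n(SiO2) = (1/1) × 167.6 = 167.6 mol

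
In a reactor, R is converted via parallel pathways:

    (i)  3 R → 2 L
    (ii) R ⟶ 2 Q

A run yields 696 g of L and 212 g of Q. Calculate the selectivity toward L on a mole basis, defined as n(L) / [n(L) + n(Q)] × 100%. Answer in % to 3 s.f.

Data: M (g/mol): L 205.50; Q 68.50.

52.3 %

n(L) = 696 / 205.50 = 3.387 mol
n(Q) = 212 / 68.50 = 3.095 mol
selectivity = 3.387/(3.387+3.095) × 100 = 52.25 %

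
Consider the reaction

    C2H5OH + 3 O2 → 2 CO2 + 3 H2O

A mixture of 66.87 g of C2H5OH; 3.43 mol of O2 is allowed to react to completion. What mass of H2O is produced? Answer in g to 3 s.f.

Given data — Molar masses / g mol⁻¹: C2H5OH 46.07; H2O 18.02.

61.8 g

n(C2H5OH) = 66.87 / 46.07 = 1.451 mol
n(O2) = 3.430 mol
n/ν → C2H5OH: 1.451, O2: 1.143; O2 is limiting.
n(H2O) = (3/3) × 3.430 = 3.430 mol
mass = 3.430 × 18.02 = 61.81 g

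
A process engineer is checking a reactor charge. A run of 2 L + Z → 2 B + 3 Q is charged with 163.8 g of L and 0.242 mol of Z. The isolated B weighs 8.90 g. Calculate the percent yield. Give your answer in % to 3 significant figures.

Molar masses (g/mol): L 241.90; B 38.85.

47.3 %

n(L) = 163.8 / 241.90 = 0.6771 mol
n(Z) = 0.2420 mol
n/ν for L = 0.6771/2 = 0.3386
n/ν for Z = 0.2420/1 = 0.2420
Smallest n/ν is Z → limiting reagent.
theoretical n(B) = (2/1) × 0.2420 = 0.4840 mol → 18.80 g
% yield = 8.90 / 18.80 × 100 = 47.34 %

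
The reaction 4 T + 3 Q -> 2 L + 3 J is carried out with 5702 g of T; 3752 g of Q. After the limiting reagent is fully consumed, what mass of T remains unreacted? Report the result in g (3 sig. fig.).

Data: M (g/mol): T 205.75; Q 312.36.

n(T) = 5702 / 205.75 = 27.71 mol
n(Q) = 3752 / 312.36 = 12.01 mol
n/ν for T = 27.71/4 = 6.928
n/ν for Q = 12.01/3 = 4.003
Smallest n/ν is Q → limiting reagent.
T consumed = (4/3) × 12.01 = 16.01 mol
T remaining = 27.71 − 16.01 = 11.70 mol
mass = 11.70 × 205.75 = 2407 g

2410 g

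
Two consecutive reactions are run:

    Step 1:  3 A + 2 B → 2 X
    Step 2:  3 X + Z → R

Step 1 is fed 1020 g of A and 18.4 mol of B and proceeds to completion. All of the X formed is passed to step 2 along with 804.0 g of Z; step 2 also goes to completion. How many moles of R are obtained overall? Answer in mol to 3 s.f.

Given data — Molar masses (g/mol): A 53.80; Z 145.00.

4.21 mol

Step 1:
n(A) = 1020 / 53.80 = 18.96 mol
n(B) = 18.40 mol
n/ν for A = 18.96/3 = 6.320
n/ν for B = 18.40/2 = 9.200
Smallest n/ν is A → limiting reagent.
n(X) produced = (2/3) × 18.96 = 12.64 mol
Step 2:
n(X) available = 12.64 mol
n(Z) = 804.0 / 145.00 = 5.545 mol
n/ν for X = 12.64/3 = 4.213
n/ν for Z = 5.545/1 = 5.545
Smallest n/ν is X → limiting reagent.
n(R) = (1/3) × 12.64 = 4.213 mol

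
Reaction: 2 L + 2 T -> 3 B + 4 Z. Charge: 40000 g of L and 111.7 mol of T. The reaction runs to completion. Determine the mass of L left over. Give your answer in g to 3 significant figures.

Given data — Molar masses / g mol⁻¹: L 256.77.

n(L) = 40000 / 256.77 = 155.8 mol
n(T) = 111.7 mol
n/ν for L = 155.8/2 = 77.90
n/ν for T = 111.7/2 = 55.85
Smallest n/ν is T → limiting reagent.
L consumed = (2/2) × 111.7 = 111.7 mol
L remaining = 155.8 − 111.7 = 44.10 mol
mass = 44.10 × 256.77 = 11320 g

11300 g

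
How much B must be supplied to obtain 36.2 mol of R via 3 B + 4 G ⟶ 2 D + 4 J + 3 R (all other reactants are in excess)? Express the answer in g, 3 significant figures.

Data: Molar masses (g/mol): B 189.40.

6860 g

n(R) = 36.20 mol
n(B) = (3/3) × 36.20 = 36.20 mol
mass = 36.20 × 189.40 = 6856 g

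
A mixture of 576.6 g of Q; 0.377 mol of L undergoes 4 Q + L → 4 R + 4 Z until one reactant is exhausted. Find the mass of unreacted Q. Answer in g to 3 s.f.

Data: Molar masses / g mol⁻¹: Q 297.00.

129 g

n(Q) = 576.6 / 297.00 = 1.941 mol
n(L) = 0.3770 mol
n/ν for Q = 1.941/4 = 0.4853
n/ν for L = 0.3770/1 = 0.3770
Smallest n/ν is L → limiting reagent.
Q consumed = (4/1) × 0.3770 = 1.508 mol
Q remaining = 1.941 − 1.508 = 0.4330 mol
mass = 0.4330 × 297.00 = 128.6 g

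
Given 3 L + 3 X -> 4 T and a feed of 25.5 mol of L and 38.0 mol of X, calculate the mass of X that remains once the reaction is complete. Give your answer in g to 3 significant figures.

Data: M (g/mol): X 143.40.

n(L) = 25.50 mol
n(X) = 38.00 mol
n/ν for L = 25.50/3 = 8.500
n/ν for X = 38.00/3 = 12.67
Smallest n/ν is L → limiting reagent.
X consumed = (3/3) × 25.50 = 25.50 mol
X remaining = 38.00 − 25.50 = 12.50 mol
mass = 12.50 × 143.40 = 1793 g

1790 g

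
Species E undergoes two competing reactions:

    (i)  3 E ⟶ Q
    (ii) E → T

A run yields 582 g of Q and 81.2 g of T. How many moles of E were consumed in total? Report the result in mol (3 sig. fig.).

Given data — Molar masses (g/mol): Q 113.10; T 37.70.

17.6 mol

n(Q) = 582 / 113.10 = 5.146 mol
n(T) = 81.2 / 37.70 = 2.154 mol
n(E) via (i) = (3/1)×5.146 = 15.44 mol
n(E) via (ii) = (1/1)×2.154 = 2.154 mol
total n(E) = 15.44 + 2.154 = 17.59 mol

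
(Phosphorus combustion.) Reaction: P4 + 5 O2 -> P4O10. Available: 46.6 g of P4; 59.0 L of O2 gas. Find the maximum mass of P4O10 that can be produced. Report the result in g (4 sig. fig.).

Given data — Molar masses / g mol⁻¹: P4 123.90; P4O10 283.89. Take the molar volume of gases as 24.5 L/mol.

106.8 g

n(P4) = 46.60 / 123.90 = 0.3761 mol
n(O2) = 59.00 / 24.5 = 2.408 mol
n/ν → P4: 0.3761, O2: 0.4816; P4 is limiting.
n(P4O10) = (1/1) × 0.3761 = 0.3761 mol
mass = 0.3761 × 283.89 = 106.8 g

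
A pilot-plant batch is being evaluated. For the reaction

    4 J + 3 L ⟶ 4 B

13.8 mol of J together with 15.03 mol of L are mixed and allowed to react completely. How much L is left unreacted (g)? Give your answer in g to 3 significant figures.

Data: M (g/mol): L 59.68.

n(J) = 13.80 mol
n(L) = 15.03 mol
n/ν → J: 3.450, L: 5.010; J is limiting.
L consumed = (3/4) × 13.80 = 10.35 mol
L remaining = 15.03 − 10.35 = 4.680 mol
mass = 4.680 × 59.68 = 279.3 g

279 g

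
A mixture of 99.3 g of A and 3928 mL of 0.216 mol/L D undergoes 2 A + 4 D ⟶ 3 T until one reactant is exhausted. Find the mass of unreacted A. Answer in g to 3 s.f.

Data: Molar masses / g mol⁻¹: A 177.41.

24.0 g

n(A) = 99.30 / 177.41 = 0.5597 mol
n(D) = 0.216 × 3928/1000 = 0.8484 mol
n/ν → A: 0.2799, D: 0.2121; D is limiting.
A consumed = (2/4) × 0.8484 = 0.4242 mol
A remaining = 0.5597 − 0.4242 = 0.1355 mol
mass = 0.1355 × 177.41 = 24.04 g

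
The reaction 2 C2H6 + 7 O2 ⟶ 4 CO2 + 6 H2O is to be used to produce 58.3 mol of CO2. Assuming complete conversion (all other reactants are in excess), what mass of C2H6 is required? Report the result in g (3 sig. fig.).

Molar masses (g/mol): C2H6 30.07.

877 g

n(CO2) = 58.30 mol
n(C2H6) = (2/4) × 58.30 = 29.15 mol
mass = 29.15 × 30.07 = 876.5 g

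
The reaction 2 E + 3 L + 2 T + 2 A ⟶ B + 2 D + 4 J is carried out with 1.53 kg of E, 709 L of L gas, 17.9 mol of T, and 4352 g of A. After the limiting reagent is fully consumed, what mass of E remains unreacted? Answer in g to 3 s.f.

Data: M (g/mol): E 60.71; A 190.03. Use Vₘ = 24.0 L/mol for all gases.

n(E) = 1.530×1000 / 60.71 = 25.20 mol
n(L) = 709.0 / 24.0 = 29.54 mol
n(T) = 17.90 mol
n(A) = 4352 / 190.03 = 22.90 mol
n/ν → E: 12.60, L: 9.847, T: 8.950, A: 11.45; T is limiting.
E consumed = (2/2) × 17.90 = 17.90 mol
E remaining = 25.20 − 17.90 = 7.300 mol
mass = 7.300 × 60.71 = 443.2 g

443 g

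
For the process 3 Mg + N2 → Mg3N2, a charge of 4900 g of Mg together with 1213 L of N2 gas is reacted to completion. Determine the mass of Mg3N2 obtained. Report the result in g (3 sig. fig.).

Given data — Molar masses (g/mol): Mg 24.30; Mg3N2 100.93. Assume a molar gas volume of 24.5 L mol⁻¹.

5000 g

n(Mg) = 4900 / 24.30 = 201.6 mol
n(N2) = 1213 / 24.5 = 49.51 mol
n/ν → Mg: 67.20, N2: 49.51; N2 is limiting.
n(Mg3N2) = (1/1) × 49.51 = 49.51 mol
mass = 49.51 × 100.93 = 4997 g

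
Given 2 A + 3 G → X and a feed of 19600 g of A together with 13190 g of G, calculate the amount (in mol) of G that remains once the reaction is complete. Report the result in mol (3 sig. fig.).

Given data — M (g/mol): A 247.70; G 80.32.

45.5 mol

n(A) = 19600 / 247.70 = 79.13 mol
n(G) = 13190 / 80.32 = 164.2 mol
n/ν → A: 39.57, G: 54.73; A is limiting.
G consumed = (3/2) × 79.13 = 118.7 mol
G remaining = 164.2 − 118.7 = 45.50 mol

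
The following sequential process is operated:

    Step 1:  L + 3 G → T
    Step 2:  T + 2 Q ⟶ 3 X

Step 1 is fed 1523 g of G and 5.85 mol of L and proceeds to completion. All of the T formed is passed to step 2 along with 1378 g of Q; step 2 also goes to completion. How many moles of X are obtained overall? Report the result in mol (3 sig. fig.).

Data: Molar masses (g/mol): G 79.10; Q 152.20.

Step 1:
n(G) = 1523 / 79.10 = 19.25 mol
n(L) = 5.850 mol
n/ν for G = 19.25/3 = 6.417
n/ν for L = 5.850/1 = 5.850
Smallest n/ν is L → limiting reagent.
n(T) produced = (1/1) × 5.850 = 5.850 mol
Step 2:
n(T) available = 5.850 mol
n(Q) = 1378 / 152.20 = 9.054 mol
n/ν for T = 5.850/1 = 5.850
n/ν for Q = 9.054/2 = 4.527
Smallest n/ν is Q → limiting reagent.
n(X) = (3/2) × 9.054 = 13.58 mol

13.6 mol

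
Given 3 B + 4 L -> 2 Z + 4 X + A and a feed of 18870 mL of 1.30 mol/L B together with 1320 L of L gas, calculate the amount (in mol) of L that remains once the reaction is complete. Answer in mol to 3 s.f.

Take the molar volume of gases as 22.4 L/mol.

n(B) = 1.30 × 18870/1000 = 24.53 mol
n(L) = 1320 / 22.4 = 58.93 mol
n/ν for B = 24.53/3 = 8.177
n/ν for L = 58.93/4 = 14.73
Smallest n/ν is B → limiting reagent.
L consumed = (4/3) × 24.53 = 32.71 mol
L remaining = 58.93 − 32.71 = 26.22 mol

26.2 mol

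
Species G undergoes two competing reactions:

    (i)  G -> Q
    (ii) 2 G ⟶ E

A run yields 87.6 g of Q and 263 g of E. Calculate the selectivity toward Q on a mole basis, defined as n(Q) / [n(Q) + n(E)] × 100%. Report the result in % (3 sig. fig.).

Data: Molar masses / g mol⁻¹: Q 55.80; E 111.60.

n(Q) = 87.6 / 55.80 = 1.570 mol
n(E) = 263 / 111.60 = 2.357 mol
selectivity = 1.570/(1.570+2.357) × 100 = 39.98 %

40.0 %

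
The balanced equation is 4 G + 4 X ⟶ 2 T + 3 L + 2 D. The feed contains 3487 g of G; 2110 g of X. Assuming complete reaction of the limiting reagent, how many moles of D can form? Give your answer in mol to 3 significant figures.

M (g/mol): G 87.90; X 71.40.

14.8 mol

n(G) = 3487 / 87.90 = 39.67 mol
n(X) = 2110 / 71.40 = 29.55 mol
n/ν → G: 9.918, X: 7.388; X is limiting.
n(D) = (2/4) × 29.55 = 14.78 mol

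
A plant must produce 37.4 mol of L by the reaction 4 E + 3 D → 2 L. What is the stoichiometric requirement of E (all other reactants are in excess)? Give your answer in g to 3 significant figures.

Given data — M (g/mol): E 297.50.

22300 g

n(L) = 37.40 mol
n(E) = (4/2) × 37.40 = 74.80 mol
mass = 74.80 × 297.50 = 22250 g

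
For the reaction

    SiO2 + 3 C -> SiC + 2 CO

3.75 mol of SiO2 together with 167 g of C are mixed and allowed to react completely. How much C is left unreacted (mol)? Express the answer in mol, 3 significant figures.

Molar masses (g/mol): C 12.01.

n(SiO2) = 3.750 mol
n(C) = 167.0 / 12.01 = 13.91 mol
n/ν for SiO2 = 3.750/1 = 3.750
n/ν for C = 13.91/3 = 4.637
Smallest n/ν is SiO2 → limiting reagent.
C consumed = (3/1) × 3.750 = 11.25 mol
C remaining = 13.91 − 11.25 = 2.660 mol

2.66 mol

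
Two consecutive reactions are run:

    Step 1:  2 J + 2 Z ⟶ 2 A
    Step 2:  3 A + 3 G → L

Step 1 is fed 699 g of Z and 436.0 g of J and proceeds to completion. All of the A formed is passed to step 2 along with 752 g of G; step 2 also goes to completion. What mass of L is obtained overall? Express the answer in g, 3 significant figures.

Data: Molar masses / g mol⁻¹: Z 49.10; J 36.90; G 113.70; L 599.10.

1320 g

Step 1:
n(Z) = 699.0 / 49.10 = 14.24 mol
n(J) = 436.0 / 36.90 = 11.82 mol
n/ν for Z = 14.24/2 = 7.120
n/ν for J = 11.82/2 = 5.910
Smallest n/ν is J → limiting reagent.
n(A) produced = (2/2) × 11.82 = 11.82 mol
Step 2:
n(A) available = 11.82 mol
n(G) = 752.0 / 113.70 = 6.614 mol
n/ν for A = 11.82/3 = 3.940
n/ν for G = 6.614/3 = 2.205
Smallest n/ν is G → limiting reagent.
n(L) = (1/3) × 6.614 = 2.205 mol
mass = 2.205 × 599.10 = 1321 g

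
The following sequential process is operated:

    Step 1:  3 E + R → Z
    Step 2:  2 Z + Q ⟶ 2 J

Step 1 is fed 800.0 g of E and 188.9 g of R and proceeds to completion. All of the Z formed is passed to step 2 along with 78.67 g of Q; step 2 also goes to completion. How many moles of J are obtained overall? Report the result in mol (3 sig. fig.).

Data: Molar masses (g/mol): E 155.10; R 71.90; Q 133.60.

1.18 mol

Step 1:
n(E) = 800.0 / 155.10 = 5.158 mol
n(R) = 188.9 / 71.90 = 2.627 mol
n/ν → E: 1.719, R: 2.627; E is limiting.
n(Z) produced = (1/3) × 5.158 = 1.719 mol
Step 2:
n(Z) available = 1.719 mol
n(Q) = 78.67 / 133.60 = 0.5888 mol
n/ν → Z: 0.8595, Q: 0.5888; Q is limiting.
n(J) = (2/1) × 0.5888 = 1.178 mol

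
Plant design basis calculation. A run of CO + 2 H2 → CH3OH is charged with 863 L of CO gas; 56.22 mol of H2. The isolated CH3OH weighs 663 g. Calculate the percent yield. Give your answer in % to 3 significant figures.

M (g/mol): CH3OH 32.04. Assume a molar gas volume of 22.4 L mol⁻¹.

73.6 %

n(CO) = 863.0 / 22.4 = 38.53 mol
n(H2) = 56.22 mol
n/ν for CO = 38.53/1 = 38.53
n/ν for H2 = 56.22/2 = 28.11
Smallest n/ν is H2 → limiting reagent.
theoretical n(CH3OH) = (1/2) × 56.22 = 28.11 mol → 900.6 g
% yield = 663 / 900.6 × 100 = 73.62 %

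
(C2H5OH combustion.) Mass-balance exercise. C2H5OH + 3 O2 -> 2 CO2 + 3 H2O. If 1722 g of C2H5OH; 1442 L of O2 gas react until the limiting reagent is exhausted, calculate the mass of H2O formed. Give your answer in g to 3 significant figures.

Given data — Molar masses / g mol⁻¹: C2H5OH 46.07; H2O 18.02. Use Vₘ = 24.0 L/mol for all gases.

n(C2H5OH) = 1722 / 46.07 = 37.38 mol
n(O2) = 1442 / 24.0 = 60.08 mol
n/ν for C2H5OH = 37.38/1 = 37.38
n/ν for O2 = 60.08/3 = 20.03
Smallest n/ν is O2 → limiting reagent.
n(H2O) = (3/3) × 60.08 = 60.08 mol
mass = 60.08 × 18.02 = 1083 g

1080 g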